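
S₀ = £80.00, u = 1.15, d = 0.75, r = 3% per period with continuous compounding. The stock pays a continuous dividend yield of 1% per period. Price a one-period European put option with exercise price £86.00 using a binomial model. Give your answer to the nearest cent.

£8.19

Per-period risk-free factor R = e^0.03 = 1.0305; dividend-adjusted growth = e^(0.03−0.01) = 1.0202.
Risk-neutral probability p = (1.0202 − 0.75)/(1.15 − 0.75) = 0.2702/0.4000 = 0.6755
Terminal stock prices: S_u = 92, S_d = 60
Terminal payoffs (K − S): max(-6, 0) = 0, max(26, 0) = 26
Node 0 (S = 80): V_0 = e^(−0.03)·[0.6755·0.0000 + 0.3245·26.0000] = 8.1876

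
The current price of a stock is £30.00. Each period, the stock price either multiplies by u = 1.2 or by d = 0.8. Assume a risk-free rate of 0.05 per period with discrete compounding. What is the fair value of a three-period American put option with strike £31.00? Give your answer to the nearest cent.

£3.10

Risk-neutral probability p = (1 + 0.05 − 0.8)/(1.2 − 0.8) = 0.2500/0.4000 = 0.6250
Terminal stock prices: S_uuu = 51.84, S_uud = 34.56, S_udd = 23.04, S_ddd = 15.36
Terminal payoffs (K − S): max(-20.84, 0) = 0, max(-3.56, 0) = 0, max(7.96, 0) = 7.96, max(15.64, 0) = 15.64
Node uu (S = 43.2): continuation = 1/1.05·[0.6250·0.0000 + 0.3750·0.0000] = 0.0000; exercise value = 0.0000 ≤ continuation, so V_uu = 0.0000
Node ud (S = 28.8): continuation = 1/1.05·[0.6250·0.0000 + 0.3750·7.9600] = 2.8429; exercise value = 2.2000 ≤ continuation, so V_ud = 2.8429
Node dd (S = 19.2): continuation = 1/1.05·[0.6250·7.9600 + 0.3750·15.6400] = 10.3238; exercise value = 11.8000 > continuation, so V_dd = 11.8000 (exercise)
Node u (S = 36): continuation = 1/1.05·[0.6250·0.0000 + 0.3750·2.8429] = 1.0153; exercise value = 0.0000 ≤ continuation, so V_u = 1.0153
Node d (S = 24): continuation = 1/1.05·[0.6250·2.8429 + 0.3750·11.8000] = 5.9065; exercise value = 7.0000 > continuation, so V_d = 7.0000 (exercise)
Node 0 (S = 30): continuation = 1/1.05·[0.6250·1.0153 + 0.3750·7.0000] = 3.1043; exercise value = 1.0000 ≤ continuation, so V_0 = 3.1043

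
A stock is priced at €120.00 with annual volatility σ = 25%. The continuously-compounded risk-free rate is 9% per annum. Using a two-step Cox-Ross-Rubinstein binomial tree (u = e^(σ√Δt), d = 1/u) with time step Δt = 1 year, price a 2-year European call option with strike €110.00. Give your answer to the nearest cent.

€32.51

CRR parameters: u = e^(σ√Δt) = e^(0.25·√1) = 1.2840, d = 1/u = 0.7788
Per-period rate: rΔt = 0.09·1 = 0.09, so R = e^0.09 = 1.0942
Risk-neutral probability p = (e^0.09 − 0.7788)/(1.2840 − 0.7788) = 0.3154/0.5052 = 0.6242
Terminal stock prices: S_uu = 197.8, S_ud = 120, S_dd = 72.78
Terminal payoffs (S − K): max(87.85, 0) = 87.85, max(10, 0) = 10, max(-37.22, 0) = 0
Node u (S = 154.1): V_u = e^(−0.09)·[0.6242·87.8466 + 0.3758·10.0000] = 53.5506
Node d (S = 93.46): V_d = e^(−0.09)·[0.6242·10.0000 + 0.3758·0.0000] = 5.7050
Node 0 (S = 120): V_0 = e^(−0.09)·[0.6242·53.5506 + 0.3758·5.7050] = 32.5098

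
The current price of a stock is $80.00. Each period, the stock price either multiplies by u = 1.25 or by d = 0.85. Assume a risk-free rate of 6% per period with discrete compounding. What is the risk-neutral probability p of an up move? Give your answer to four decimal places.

Risk-neutral probability p = (1 + 0.06 − 0.85)/(1.25 − 0.85) = 0.2100/0.4000 = 0.5250

p = 0.5250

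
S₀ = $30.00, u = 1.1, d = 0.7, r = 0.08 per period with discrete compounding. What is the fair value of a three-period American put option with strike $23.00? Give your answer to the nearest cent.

Risk-neutral probability p = (1 + 0.08 − 0.7)/(1.1 − 0.7) = 0.3800/0.4000 = 0.9500
Terminal stock prices: S_uuu = 39.93, S_uud = 25.41, S_udd = 16.17, S_ddd = 10.29
Terminal payoffs (K − S): max(-16.93, 0) = 0, max(-2.41, 0) = 0, max(6.83, 0) = 6.83, max(12.71, 0) = 12.71
Node uu (S = 36.3): continuation = 1/1.08·[0.9500·0.0000 + 0.0500·0.0000] = 0.0000; exercise value = 0.0000 ≤ continuation, so V_uu = 0.0000
Node ud (S = 23.1): continuation = 1/1.08·[0.9500·0.0000 + 0.0500·6.8300] = 0.3162; exercise value = 0.0000 ≤ continuation, so V_ud = 0.3162
Node dd (S = 14.7): continuation = 1/1.08·[0.9500·6.8300 + 0.0500·12.7100] = 6.5963; exercise value = 8.3000 > continuation, so V_dd = 8.3000 (exercise)
Node u (S = 33): continuation = 1/1.08·[0.9500·0.0000 + 0.0500·0.3162] = 0.0146; exercise value = 0.0000 ≤ continuation, so V_u = 0.0146
Node d (S = 21): continuation = 1/1.08·[0.9500·0.3162 + 0.0500·8.3000] = 0.6624; exercise value = 2.0000 > continuation, so V_d = 2.0000 (exercise)
Node 0 (S = 30): continuation = 1/1.08·[0.9500·0.0146 + 0.0500·2.0000] = 0.1055; exercise value = 0.0000 ≤ continuation, so V_0 = 0.1055

$0.11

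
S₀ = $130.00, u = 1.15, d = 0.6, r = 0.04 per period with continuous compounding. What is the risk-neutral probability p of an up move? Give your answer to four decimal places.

p = 0.8015

Risk-neutral probability p = (e^0.04 − 0.6)/(1.15 − 0.6) = 0.4408/0.5500 = 0.8015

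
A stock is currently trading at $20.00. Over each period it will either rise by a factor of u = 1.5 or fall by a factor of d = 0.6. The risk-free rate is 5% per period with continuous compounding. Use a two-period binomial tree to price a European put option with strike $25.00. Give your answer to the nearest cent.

Risk-neutral probability p = (e^0.05 − 0.6)/(1.5 − 0.6) = 0.4513/0.9000 = 0.5014
Terminal stock prices: S_uu = 45, S_ud = 18, S_dd = 7.2
Terminal payoffs (K − S): max(-20, 0) = 0, max(7, 0) = 7, max(17.8, 0) = 17.8
Node u (S = 30): V_u = e^(−0.05)·[0.5014·0.0000 + 0.4986·7.0000] = 3.3199
Node d (S = 12): V_d = e^(−0.05)·[0.5014·7.0000 + 0.4986·17.8000] = 11.7807
Node 0 (S = 20): V_0 = e^(−0.05)·[0.5014·3.3199 + 0.4986·11.7807] = 7.1707

$7.17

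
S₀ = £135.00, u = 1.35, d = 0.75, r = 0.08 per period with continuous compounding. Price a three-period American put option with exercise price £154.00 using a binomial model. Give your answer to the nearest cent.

Risk-neutral probability p = (e^0.08 − 0.75)/(1.35 − 0.75) = 0.3333/0.6000 = 0.5555
Terminal stock prices: S_uuu = 332.2, S_uud = 184.5, S_udd = 102.5, S_ddd = 56.95
Terminal payoffs (K − S): max(-178.2, 0) = 0, max(-30.53, 0) = 0, max(51.48, 0) = 51.48, max(97.05, 0) = 97.05
Node uu (S = 246): continuation = e^(−0.08)·[0.5555·0.0000 + 0.4445·0.0000] = 0.0000; exercise value = 0.0000 ≤ continuation, so V_uu = 0.0000
Node ud (S = 136.7): continuation = e^(−0.08)·[0.5555·0.0000 + 0.4445·51.4844] = 21.1264; exercise value = 17.3125 ≤ continuation, so V_ud = 21.1264
Node dd (S = 75.94): continuation = e^(−0.08)·[0.5555·51.4844 + 0.4445·97.0469] = 66.2224; exercise value = 78.0625 > continuation, so V_dd = 78.0625 (exercise)
Node u (S = 182.2): continuation = e^(−0.08)·[0.5555·0.0000 + 0.4445·21.1264] = 8.6691; exercise value = 0.0000 ≤ continuation, so V_u = 8.6691
Node d (S = 101.2): continuation = e^(−0.08)·[0.5555·21.1264 + 0.4445·78.0625] = 42.8656; exercise value = 52.7500 > continuation, so V_d = 52.7500 (exercise)
Node 0 (S = 135): continuation = e^(−0.08)·[0.5555·8.6691 + 0.4445·52.7500] = 26.0910; exercise value = 19.0000 ≤ continuation, so V_0 = 26.0910

£26.09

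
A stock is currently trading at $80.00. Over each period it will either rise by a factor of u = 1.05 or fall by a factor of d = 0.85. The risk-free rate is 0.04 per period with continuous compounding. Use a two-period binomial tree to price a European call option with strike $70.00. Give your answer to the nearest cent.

Risk-neutral probability p = (e^0.04 − 0.85)/(1.05 − 0.85) = 0.1908/0.2000 = 0.9541
Terminal stock prices: S_uu = 88.2, S_ud = 71.4, S_dd = 57.8
Terminal payoffs (S − K): max(18.2, 0) = 18.2, max(1.4, 0) = 1.4, max(-12.2, 0) = 0
Node u (S = 84): V_u = e^(−0.04)·[0.9541·18.2000 + 0.0459·1.4000] = 16.7447
Node d (S = 68): V_d = e^(−0.04)·[0.9541·1.4000 + 0.0459·0.0000] = 1.2833
Node 0 (S = 80): V_0 = e^(−0.04)·[0.9541·16.7447 + 0.0459·1.2833] = 15.4056

$15.41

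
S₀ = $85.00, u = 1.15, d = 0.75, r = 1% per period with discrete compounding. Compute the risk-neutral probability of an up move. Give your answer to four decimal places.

Risk-neutral probability p = (1 + 0.01 − 0.75)/(1.15 − 0.75) = 0.2600/0.4000 = 0.6500

p = 0.6500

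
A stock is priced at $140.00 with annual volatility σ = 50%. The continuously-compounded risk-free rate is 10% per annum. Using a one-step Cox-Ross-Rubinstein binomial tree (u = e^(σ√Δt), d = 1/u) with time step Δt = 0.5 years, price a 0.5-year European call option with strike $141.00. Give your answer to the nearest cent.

CRR parameters: u = e^(σ√Δt) = e^(0.5·√0.5) = 1.4241, d = 1/u = 0.7022
Per-period rate: rΔt = 0.1·0.5 = 0.05, so R = e^0.05 = 1.0513
Risk-neutral probability p = (e^0.05 − 0.7022)/(1.4241 − 0.7022) = 0.3491/0.7219 = 0.4835
Terminal stock prices: S_u = 199.4, S_d = 98.31
Terminal payoffs (S − K): max(58.38, 0) = 58.38, max(-42.69, 0) = 0
Node 0 (S = 140): V_0 = e^(−0.05)·[0.4835·58.3767 + 0.5165·0.0000] = 26.8508

$26.85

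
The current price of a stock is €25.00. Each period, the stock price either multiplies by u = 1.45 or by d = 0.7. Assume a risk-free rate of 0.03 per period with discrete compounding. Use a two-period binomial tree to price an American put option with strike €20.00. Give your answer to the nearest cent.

€2.29

Risk-neutral probability p = (1 + 0.03 − 0.7)/(1.45 − 0.7) = 0.3300/0.7500 = 0.4400
Terminal stock prices: S_uu = 52.56, S_ud = 25.38, S_dd = 12.25
Terminal payoffs (K − S): max(-32.56, 0) = 0, max(-5.375, 0) = 0, max(7.75, 0) = 7.75
Node u (S = 36.25): continuation = 1/1.03·[0.4400·0.0000 + 0.5600·0.0000] = 0.0000; exercise value = 0.0000 ≤ continuation, so V_u = 0.0000
Node d (S = 17.5): continuation = 1/1.03·[0.4400·0.0000 + 0.5600·7.7500] = 4.2136; exercise value = 2.5000 ≤ continuation, so V_d = 4.2136
Node 0 (S = 25): continuation = 1/1.03·[0.4400·0.0000 + 0.5600·4.2136] = 2.2909; exercise value = 0.0000 ≤ continuation, so V_0 = 2.2909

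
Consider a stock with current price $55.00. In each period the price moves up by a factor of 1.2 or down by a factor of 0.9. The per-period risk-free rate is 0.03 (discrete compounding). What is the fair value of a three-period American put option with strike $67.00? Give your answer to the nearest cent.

$12.00

Risk-neutral probability p = (1 + 0.03 − 0.9)/(1.2 − 0.9) = 0.1300/0.3000 = 0.4333
Terminal stock prices: S_uuu = 95.04, S_uud = 71.28, S_udd = 53.46, S_ddd = 40.1
Terminal payoffs (K − S): max(-28.04, 0) = 0, max(-4.28, 0) = 0, max(13.54, 0) = 13.54, max(26.9, 0) = 26.9
Node uu (S = 79.2): continuation = 1/1.03·[0.4333·0.0000 + 0.5667·0.0000] = 0.0000; exercise value = 0.0000 ≤ continuation, so V_uu = 0.0000
Node ud (S = 59.4): continuation = 1/1.03·[0.4333·0.0000 + 0.5667·13.5400] = 7.4492; exercise value = 7.6000 > continuation, so V_ud = 7.6000 (exercise)
Node dd (S = 44.55): continuation = 1/1.03·[0.4333·13.5400 + 0.5667·26.9050] = 20.4985; exercise value = 22.4500 > continuation, so V_dd = 22.4500 (exercise)
Node u (S = 66): continuation = 1/1.03·[0.4333·0.0000 + 0.5667·7.6000] = 4.1812; exercise value = 1.0000 ≤ continuation, so V_u = 4.1812
Node d (S = 49.5): continuation = 1/1.03·[0.4333·7.6000 + 0.5667·22.4500] = 15.5485; exercise value = 17.5000 > continuation, so V_d = 17.5000 (exercise)
Node 0 (S = 55): continuation = 1/1.03·[0.4333·4.1812 + 0.5667·17.5000] = 11.3869; exercise value = 12.0000 > continuation, so V_0 = 12.0000 (exercise)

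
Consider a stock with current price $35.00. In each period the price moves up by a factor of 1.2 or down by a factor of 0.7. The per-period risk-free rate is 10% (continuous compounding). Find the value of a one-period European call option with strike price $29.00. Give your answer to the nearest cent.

Risk-neutral probability p = (e^0.1 − 0.7)/(1.2 − 0.7) = 0.4052/0.5000 = 0.8103
Terminal stock prices: S_u = 42, S_d = 24.5
Terminal payoffs (S − K): max(13, 0) = 13, max(-4.5, 0) = 0
Node 0 (S = 35): V_0 = e^(−0.1)·[0.8103·13.0000 + 0.1897·0.0000] = 9.5320

$9.53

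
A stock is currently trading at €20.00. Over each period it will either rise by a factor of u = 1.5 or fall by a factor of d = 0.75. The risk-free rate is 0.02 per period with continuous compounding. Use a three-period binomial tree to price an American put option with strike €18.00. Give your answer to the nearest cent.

Risk-neutral probability p = (e^0.02 − 0.75)/(1.5 − 0.75) = 0.2702/0.7500 = 0.3603
Terminal stock prices: S_uuu = 67.5, S_uud = 33.75, S_udd = 16.88, S_ddd = 8.438
Terminal payoffs (K − S): max(-49.5, 0) = 0, max(-15.75, 0) = 0, max(1.125, 0) = 1.125, max(9.562, 0) = 9.562
Node uu (S = 45): continuation = e^(−0.02)·[0.3603·0.0000 + 0.6397·0.0000] = 0.0000; exercise value = 0.0000 ≤ continuation, so V_uu = 0.0000
Node ud (S = 22.5): continuation = e^(−0.02)·[0.3603·0.0000 + 0.6397·1.1250] = 0.7054; exercise value = 0.0000 ≤ continuation, so V_ud = 0.7054
Node dd (S = 11.25): continuation = e^(−0.02)·[0.3603·1.1250 + 0.6397·9.5625] = 6.3936; exercise value = 6.7500 > continuation, so V_dd = 6.7500 (exercise)
Node u (S = 30): continuation = e^(−0.02)·[0.3603·0.0000 + 0.6397·0.7054] = 0.4424; exercise value = 0.0000 ≤ continuation, so V_u = 0.4424
Node d (S = 15): continuation = e^(−0.02)·[0.3603·0.7054 + 0.6397·6.7500] = 4.4818; exercise value = 3.0000 ≤ continuation, so V_d = 4.4818
Node 0 (S = 20): continuation = e^(−0.02)·[0.3603·0.4424 + 0.6397·4.4818] = 2.9666; exercise value = 0.0000 ≤ continuation, so V_0 = 2.9666

€2.97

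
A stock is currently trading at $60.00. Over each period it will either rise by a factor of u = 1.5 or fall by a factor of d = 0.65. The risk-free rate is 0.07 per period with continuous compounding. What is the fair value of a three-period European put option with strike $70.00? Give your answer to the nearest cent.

Risk-neutral probability p = (e^0.07 − 0.65)/(1.5 − 0.65) = 0.4225/0.8500 = 0.4971
Terminal stock prices: S_uuu = 202.5, S_uud = 87.75, S_udd = 38.03, S_ddd = 16.48
Terminal payoffs (K − S): max(-132.5, 0) = 0, max(-17.75, 0) = 0, max(31.97, 0) = 31.97, max(53.52, 0) = 53.52
Node uu (S = 135): V_uu = e^(−0.07)·[0.4971·0.0000 + 0.5029·0.0000] = 0.0000
Node ud (S = 58.5): V_ud = e^(−0.07)·[0.4971·0.0000 + 0.5029·31.9750] = 14.9940
Node dd (S = 25.35): V_dd = e^(−0.07)·[0.4971·31.9750 + 0.5029·53.5225] = 39.9176
Node u (S = 90): V_u = e^(−0.07)·[0.4971·0.0000 + 0.5029·14.9940] = 7.0312
Node d (S = 39): V_d = e^(−0.07)·[0.4971·14.9940 + 0.5029·39.9176] = 25.6677
Node 0 (S = 60): V_0 = e^(−0.07)·[0.4971·7.0312 + 0.5029·25.6677] = 15.2951

$15.30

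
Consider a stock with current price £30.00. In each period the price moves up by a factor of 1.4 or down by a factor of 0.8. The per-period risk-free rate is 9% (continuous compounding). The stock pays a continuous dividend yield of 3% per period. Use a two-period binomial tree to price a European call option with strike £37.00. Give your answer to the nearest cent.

Per-period risk-free factor R = e^0.09 = 1.0942; dividend-adjusted growth = e^(0.09−0.03) = 1.0618.
Risk-neutral probability p = (1.0618 − 0.8)/(1.4 − 0.8) = 0.2618/0.6000 = 0.4364
Terminal stock prices: S_uu = 58.8, S_ud = 33.6, S_dd = 19.2
Terminal payoffs (S − K): max(21.8, 0) = 21.8, max(-3.4, 0) = 0, max(-17.8, 0) = 0
Node u (S = 42): V_u = e^(−0.09)·[0.4364·21.8000 + 0.5636·0.0000] = 8.6946
Node d (S = 24): V_d = e^(−0.09)·[0.4364·0.0000 + 0.5636·0.0000] = 0.0000
Node 0 (S = 30): V_0 = e^(−0.09)·[0.4364·8.6946 + 0.5636·0.0000] = 3.4677

£3.47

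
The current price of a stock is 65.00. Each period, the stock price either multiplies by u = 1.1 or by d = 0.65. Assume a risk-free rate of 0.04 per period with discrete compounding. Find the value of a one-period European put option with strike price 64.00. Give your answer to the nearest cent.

Risk-neutral probability p = (1 + 0.04 − 0.65)/(1.1 − 0.65) = 0.3900/0.4500 = 0.8667
Terminal stock prices: S_u = 71.5, S_d = 42.25
Terminal payoffs (K − S): max(-7.5, 0) = 0, max(21.75, 0) = 21.75
Node 0 (S = 65): V_0 = 1/1.04·[0.8667·0.0000 + 0.1333·21.7500] = 2.7885

2.79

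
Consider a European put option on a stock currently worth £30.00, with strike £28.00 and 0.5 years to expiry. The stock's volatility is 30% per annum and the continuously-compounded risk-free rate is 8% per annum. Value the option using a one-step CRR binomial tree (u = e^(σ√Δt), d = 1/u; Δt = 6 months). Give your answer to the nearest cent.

CRR parameters: u = e^(σ√Δt) = e^(0.3·√0.5) = 1.2363, d = 1/u = 0.8089
Per-period rate: rΔt = 0.08·0.5 = 0.04, so R = e^0.04 = 1.0408
Risk-neutral probability p = (e^0.04 − 0.8089)/(1.2363 − 0.8089) = 0.2320/0.4275 = 0.5426
Terminal stock prices: S_u = 37.09, S_d = 24.27
Terminal payoffs (K − S): max(-9.089, 0) = 0, max(3.734, 0) = 3.734
Node 0 (S = 30): V_0 = e^(−0.04)·[0.5426·0.0000 + 0.4574·3.7343] = 1.6409

£1.64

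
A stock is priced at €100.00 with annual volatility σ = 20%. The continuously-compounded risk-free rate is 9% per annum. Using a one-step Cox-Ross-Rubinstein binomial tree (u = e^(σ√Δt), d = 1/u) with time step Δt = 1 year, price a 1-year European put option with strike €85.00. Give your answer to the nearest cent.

CRR parameters: u = e^(σ√Δt) = e^(0.2·√1) = 1.2214, d = 1/u = 0.8187
Per-period rate: rΔt = 0.09·1 = 0.09, so R = e^0.09 = 1.0942
Risk-neutral probability p = (e^0.09 − 0.8187)/(1.2214 − 0.8187) = 0.2754/0.4027 = 0.6840
Terminal stock prices: S_u = 122.1, S_d = 81.87
Terminal payoffs (K − S): max(-37.14, 0) = 0, max(3.127, 0) = 3.127
Node 0 (S = 100): V_0 = e^(−0.09)·[0.6840·0.0000 + 0.3160·3.1269] = 0.9030

€0.90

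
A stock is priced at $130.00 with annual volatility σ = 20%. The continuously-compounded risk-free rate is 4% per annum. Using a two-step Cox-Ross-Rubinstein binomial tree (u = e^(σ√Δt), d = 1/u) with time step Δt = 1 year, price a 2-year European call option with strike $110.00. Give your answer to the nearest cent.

CRR parameters: u = e^(σ√Δt) = e^(0.2·√1) = 1.2214, d = 1/u = 0.8187
Per-period rate: rΔt = 0.04·1 = 0.04, so R = e^0.04 = 1.0408
Risk-neutral probability p = (e^0.04 − 0.8187)/(1.2214 − 0.8187) = 0.2221/0.4027 = 0.5515
Terminal stock prices: S_uu = 193.9, S_ud = 130, S_dd = 87.14
Terminal payoffs (S − K): max(83.94, 0) = 83.94, max(20, 0) = 20, max(-22.86, 0) = 0
Node u (S = 158.8): V_u = e^(−0.04)·[0.5515·83.9372 + 0.4485·20.0000] = 53.0955
Node d (S = 106.4): V_d = e^(−0.04)·[0.5515·20.0000 + 0.4485·0.0000] = 10.5978
Node 0 (S = 130): V_0 = e^(−0.04)·[0.5515·53.0955 + 0.4485·10.5978] = 32.7014

$32.70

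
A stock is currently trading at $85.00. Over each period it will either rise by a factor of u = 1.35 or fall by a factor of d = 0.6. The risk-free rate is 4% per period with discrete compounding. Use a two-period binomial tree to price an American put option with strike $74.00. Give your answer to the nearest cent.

$10.30

Risk-neutral probability p = (1 + 0.04 − 0.6)/(1.35 − 0.6) = 0.4400/0.7500 = 0.5867
Terminal stock prices: S_uu = 154.9, S_ud = 68.85, S_dd = 30.6
Terminal payoffs (K − S): max(-80.91, 0) = 0, max(5.15, 0) = 5.15, max(43.4, 0) = 43.4
Node u (S = 114.8): continuation = 1/1.04·[0.5867·0.0000 + 0.4133·5.1500] = 2.0468; exercise value = 0.0000 ≤ continuation, so V_u = 2.0468
Node d (S = 51): continuation = 1/1.04·[0.5867·5.1500 + 0.4133·43.4000] = 20.1538; exercise value = 23.0000 > continuation, so V_d = 23.0000 (exercise)
Node 0 (S = 85): continuation = 1/1.04·[0.5867·2.0468 + 0.4133·23.0000] = 10.2956; exercise value = 0.0000 ≤ continuation, so V_0 = 10.2956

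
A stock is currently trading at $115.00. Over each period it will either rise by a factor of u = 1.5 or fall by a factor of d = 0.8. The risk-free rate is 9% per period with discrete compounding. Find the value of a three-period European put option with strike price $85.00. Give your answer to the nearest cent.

$4.05

Risk-neutral probability p = (1 + 0.09 − 0.8)/(1.5 − 0.8) = 0.2900/0.7000 = 0.4143
Terminal stock prices: S_uuu = 388.1, S_uud = 207, S_udd = 110.4, S_ddd = 58.88
Terminal payoffs (K − S): max(-303.1, 0) = 0, max(-122, 0) = 0, max(-25.4, 0) = 0, max(26.12, 0) = 26.12
Node uu (S = 258.8): V_uu = 1/1.09·[0.4143·0.0000 + 0.5857·0.0000] = 0.0000
Node ud (S = 138): V_ud = 1/1.09·[0.4143·0.0000 + 0.5857·0.0000] = 0.0000
Node dd (S = 73.6): V_dd = 1/1.09·[0.4143·0.0000 + 0.5857·26.1200] = 14.0356
Node u (S = 172.5): V_u = 1/1.09·[0.4143·0.0000 + 0.5857·0.0000] = 0.0000
Node d (S = 92): V_d = 1/1.09·[0.4143·0.0000 + 0.5857·14.0356] = 7.5421
Node 0 (S = 115): V_0 = 1/1.09·[0.4143·0.0000 + 0.5857·7.5421] = 4.0528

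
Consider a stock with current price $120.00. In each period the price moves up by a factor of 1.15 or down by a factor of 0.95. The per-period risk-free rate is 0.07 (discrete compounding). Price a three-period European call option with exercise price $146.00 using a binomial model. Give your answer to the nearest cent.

$8.12

Risk-neutral probability p = (1 + 0.07 − 0.95)/(1.15 − 0.95) = 0.1200/0.2000 = 0.6000
Terminal stock prices: S_uuu = 182.5, S_uud = 150.8, S_udd = 124.5, S_ddd = 102.9
Terminal payoffs (S − K): max(36.5, 0) = 36.5, max(4.765, 0) = 4.765, max(-21.45, 0) = 0, max(-43.12, 0) = 0
Node uu (S = 158.7): V_uu = 1/1.07·[0.6000·36.5050 + 0.4000·4.7650] = 22.2514
Node ud (S = 131.1): V_ud = 1/1.07·[0.6000·4.7650 + 0.4000·0.0000] = 2.6720
Node dd (S = 108.3): V_dd = 1/1.07·[0.6000·0.0000 + 0.4000·0.0000] = 0.0000
Node u (S = 138): V_u = 1/1.07·[0.6000·22.2514 + 0.4000·2.6720] = 13.4763
Node d (S = 114): V_d = 1/1.07·[0.6000·2.6720 + 0.4000·0.0000] = 1.4983
Node 0 (S = 120): V_0 = 1/1.07·[0.6000·13.4763 + 0.4000·1.4983] = 8.1169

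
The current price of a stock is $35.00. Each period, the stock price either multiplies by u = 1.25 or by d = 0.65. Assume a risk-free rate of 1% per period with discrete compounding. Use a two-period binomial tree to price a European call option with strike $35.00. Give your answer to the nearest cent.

$6.95

Risk-neutral probability p = (1 + 0.01 − 0.65)/(1.25 − 0.65) = 0.3600/0.6000 = 0.6000
Terminal stock prices: S_uu = 54.69, S_ud = 28.44, S_dd = 14.79
Terminal payoffs (S − K): max(19.69, 0) = 19.69, max(-6.562, 0) = 0, max(-20.21, 0) = 0
Node u (S = 43.75): V_u = 1/1.01·[0.6000·19.6875 + 0.4000·0.0000] = 11.6955
Node d (S = 22.75): V_d = 1/1.01·[0.6000·0.0000 + 0.4000·0.0000] = 0.0000
Node 0 (S = 35): V_0 = 1/1.01·[0.6000·11.6955 + 0.4000·0.0000] = 6.9478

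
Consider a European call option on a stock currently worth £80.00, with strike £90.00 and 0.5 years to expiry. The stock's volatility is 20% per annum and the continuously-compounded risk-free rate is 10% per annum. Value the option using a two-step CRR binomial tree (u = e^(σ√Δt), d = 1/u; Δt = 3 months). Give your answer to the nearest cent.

CRR parameters: u = e^(σ√Δt) = e^(0.2·√0.25) = 1.1052, d = 1/u = 0.9048
Per-period rate: rΔt = 0.1·0.25 = 0.025, so R = e^0.025 = 1.0253
Risk-neutral probability p = (e^0.025 − 0.9048)/(1.1052 − 0.9048) = 0.1205/0.2003 = 0.6014
Terminal stock prices: S_uu = 97.71, S_ud = 80, S_dd = 65.5
Terminal payoffs (S − K): max(7.712, 0) = 7.712, max(-10, 0) = 0, max(-24.5, 0) = 0
Node u (S = 88.41): V_u = e^(−0.025)·[0.6014·7.7122 + 0.3986·0.0000] = 4.5235
Node d (S = 72.39): V_d = e^(−0.025)·[0.6014·0.0000 + 0.3986·0.0000] = 0.0000
Node 0 (S = 80): V_0 = e^(−0.025)·[0.6014·4.5235 + 0.3986·0.0000] = 2.6532

£2.65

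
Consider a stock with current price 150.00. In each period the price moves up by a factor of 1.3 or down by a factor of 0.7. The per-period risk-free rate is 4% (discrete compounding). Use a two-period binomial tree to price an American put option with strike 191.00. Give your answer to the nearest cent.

48.21

Risk-neutral probability p = (1 + 0.04 − 0.7)/(1.3 − 0.7) = 0.3400/0.6000 = 0.5667
Terminal stock prices: S_uu = 253.5, S_ud = 136.5, S_dd = 73.5
Terminal payoffs (K − S): max(-62.5, 0) = 0, max(54.5, 0) = 54.5, max(117.5, 0) = 117.5
Node u (S = 195): continuation = 1/1.04·[0.5667·0.0000 + 0.4333·54.5000] = 22.7083; exercise value = 0.0000 ≤ continuation, so V_u = 22.7083
Node d (S = 105): continuation = 1/1.04·[0.5667·54.5000 + 0.4333·117.5000] = 78.6538; exercise value = 86.0000 > continuation, so V_d = 86.0000 (exercise)
Node 0 (S = 150): continuation = 1/1.04·[0.5667·22.7083 + 0.4333·86.0000] = 48.2065; exercise value = 41.0000 ≤ continuation, so V_0 = 48.2065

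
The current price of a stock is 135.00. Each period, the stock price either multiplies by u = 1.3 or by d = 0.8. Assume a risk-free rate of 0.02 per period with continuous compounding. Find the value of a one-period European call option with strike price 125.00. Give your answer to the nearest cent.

21.80

Risk-neutral probability p = (e^0.02 − 0.8)/(1.3 − 0.8) = 0.2202/0.5000 = 0.4404
Terminal stock prices: S_u = 175.5, S_d = 108
Terminal payoffs (S − K): max(50.5, 0) = 50.5, max(-17, 0) = 0
Node 0 (S = 135): V_0 = e^(−0.02)·[0.4404·50.5000 + 0.5596·0.0000] = 21.7999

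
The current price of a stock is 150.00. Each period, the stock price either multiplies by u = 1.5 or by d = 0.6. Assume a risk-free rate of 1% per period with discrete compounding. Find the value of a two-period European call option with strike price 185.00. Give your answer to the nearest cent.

Risk-neutral probability p = (1 + 0.01 − 0.6)/(1.5 − 0.6) = 0.4100/0.9000 = 0.4556
Terminal stock prices: S_uu = 337.5, S_ud = 135, S_dd = 54
Terminal payoffs (S − K): max(152.5, 0) = 152.5, max(-50, 0) = 0, max(-131, 0) = 0
Node u (S = 225): V_u = 1/1.01·[0.4556·152.5000 + 0.5444·0.0000] = 68.7844
Node d (S = 90): V_d = 1/1.01·[0.4556·0.0000 + 0.5444·0.0000] = 0.0000
Node 0 (S = 150): V_0 = 1/1.01·[0.4556·68.7844 + 0.5444·0.0000] = 31.0249

31.02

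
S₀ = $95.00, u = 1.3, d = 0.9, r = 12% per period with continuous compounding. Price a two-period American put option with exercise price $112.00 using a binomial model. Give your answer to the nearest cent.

$17.00

Risk-neutral probability p = (e^0.12 − 0.9)/(1.3 − 0.9) = 0.2275/0.4000 = 0.5687
Terminal stock prices: S_uu = 160.6, S_ud = 111.2, S_dd = 76.95
Terminal payoffs (K − S): max(-48.55, 0) = 0, max(0.85, 0) = 0.85, max(35.05, 0) = 35.05
Node u (S = 123.5): continuation = e^(−0.12)·[0.5687·0.0000 + 0.4313·0.8500] = 0.3251; exercise value = 0.0000 ≤ continuation, so V_u = 0.3251
Node d (S = 85.5): continuation = e^(−0.12)·[0.5687·0.8500 + 0.4313·35.0500] = 13.8351; exercise value = 26.5000 > continuation, so V_d = 26.5000 (exercise)
Node 0 (S = 95): continuation = e^(−0.12)·[0.5687·0.3251 + 0.4313·26.5000] = 10.3000; exercise value = 17.0000 > continuation, so V_0 = 17.0000 (exercise)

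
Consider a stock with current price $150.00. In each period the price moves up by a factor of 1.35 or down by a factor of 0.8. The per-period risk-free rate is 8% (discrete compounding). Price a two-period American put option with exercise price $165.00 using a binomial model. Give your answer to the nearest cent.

Risk-neutral probability p = (1 + 0.08 − 0.8)/(1.35 − 0.8) = 0.2800/0.5500 = 0.5091
Terminal stock prices: S_uu = 273.4, S_ud = 162, S_dd = 96
Terminal payoffs (K − S): max(-108.4, 0) = 0, max(3, 0) = 3, max(69, 0) = 69
Node u (S = 202.5): continuation = 1/1.08·[0.5091·0.0000 + 0.4909·3.0000] = 1.3636; exercise value = 0.0000 ≤ continuation, so V_u = 1.3636
Node d (S = 120): continuation = 1/1.08·[0.5091·3.0000 + 0.4909·69.0000] = 32.7778; exercise value = 45.0000 > continuation, so V_d = 45.0000 (exercise)
Node 0 (S = 150): continuation = 1/1.08·[0.5091·1.3636 + 0.4909·45.0000] = 21.0973; exercise value = 15.0000 ≤ continuation, so V_0 = 21.0973

$21.10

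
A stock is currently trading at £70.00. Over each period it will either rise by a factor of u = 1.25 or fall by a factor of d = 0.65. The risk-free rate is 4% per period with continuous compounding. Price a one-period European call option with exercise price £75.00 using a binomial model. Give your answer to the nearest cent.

£7.82

Risk-neutral probability p = (e^0.04 − 0.65)/(1.25 − 0.65) = 0.3908/0.6000 = 0.6514
Terminal stock prices: S_u = 87.5, S_d = 45.5
Terminal payoffs (S − K): max(12.5, 0) = 12.5, max(-29.5, 0) = 0
Node 0 (S = 70): V_0 = e^(−0.04)·[0.6514·12.5000 + 0.3486·0.0000] = 7.8226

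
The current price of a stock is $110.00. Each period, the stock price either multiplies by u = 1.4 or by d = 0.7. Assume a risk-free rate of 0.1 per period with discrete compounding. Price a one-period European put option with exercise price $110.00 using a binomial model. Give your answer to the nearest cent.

Risk-neutral probability p = (1 + 0.1 − 0.7)/(1.4 − 0.7) = 0.4000/0.7000 = 0.5714
Terminal stock prices: S_u = 154, S_d = 77
Terminal payoffs (K − S): max(-44, 0) = 0, max(33, 0) = 33
Node 0 (S = 110): V_0 = 1/1.1·[0.5714·0.0000 + 0.4286·33.0000] = 12.8571

$12.86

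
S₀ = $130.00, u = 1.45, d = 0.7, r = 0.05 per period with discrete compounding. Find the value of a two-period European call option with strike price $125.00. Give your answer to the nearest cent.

Risk-neutral probability p = (1 + 0.05 − 0.7)/(1.45 − 0.7) = 0.3500/0.7500 = 0.4667
Terminal stock prices: S_uu = 273.3, S_ud = 131.9, S_dd = 63.7
Terminal payoffs (S − K): max(148.3, 0) = 148.3, max(6.95, 0) = 6.95, max(-61.3, 0) = 0
Node u (S = 188.5): V_u = 1/1.05·[0.4667·148.3250 + 0.5333·6.9500] = 69.4524
Node d (S = 91): V_d = 1/1.05·[0.4667·6.9500 + 0.5333·0.0000] = 3.0889
Node 0 (S = 130): V_0 = 1/1.05·[0.4667·69.4524 + 0.5333·3.0889] = 32.4367

$32.44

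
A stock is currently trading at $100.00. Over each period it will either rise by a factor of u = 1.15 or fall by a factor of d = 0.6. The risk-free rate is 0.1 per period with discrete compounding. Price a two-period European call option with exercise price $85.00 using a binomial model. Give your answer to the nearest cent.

Risk-neutral probability p = (1 + 0.1 − 0.6)/(1.15 − 0.6) = 0.5000/0.5500 = 0.9091
Terminal stock prices: S_uu = 132.2, S_ud = 69, S_dd = 36
Terminal payoffs (S − K): max(47.25, 0) = 47.25, max(-16, 0) = 0, max(-49, 0) = 0
Node u (S = 115): V_u = 1/1.1·[0.9091·47.2500 + 0.0909·0.0000] = 39.0496
Node d (S = 60): V_d = 1/1.1·[0.9091·0.0000 + 0.0909·0.0000] = 0.0000
Node 0 (S = 100): V_0 = 1/1.1·[0.9091·39.0496 + 0.0909·0.0000] = 32.2724

$32.27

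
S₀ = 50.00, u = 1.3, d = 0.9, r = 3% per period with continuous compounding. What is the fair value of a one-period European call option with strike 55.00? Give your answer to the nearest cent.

Risk-neutral probability p = (e^0.03 − 0.9)/(1.3 − 0.9) = 0.1305/0.4000 = 0.3261
Terminal stock prices: S_u = 65, S_d = 45
Terminal payoffs (S − K): max(10, 0) = 10, max(-10, 0) = 0
Node 0 (S = 50): V_0 = e^(−0.03)·[0.3261·10.0000 + 0.6739·0.0000] = 3.1650

3.16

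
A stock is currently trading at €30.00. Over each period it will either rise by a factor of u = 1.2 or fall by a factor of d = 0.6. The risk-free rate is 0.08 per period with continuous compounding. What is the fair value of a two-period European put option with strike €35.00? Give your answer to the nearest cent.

€4.36

Risk-neutral probability p = (e^0.08 − 0.6)/(1.2 − 0.6) = 0.4833/0.6000 = 0.8055
Terminal stock prices: S_uu = 43.2, S_ud = 21.6, S_dd = 10.8
Terminal payoffs (K − S): max(-8.2, 0) = 0, max(13.4, 0) = 13.4, max(24.2, 0) = 24.2
Node u (S = 36): V_u = e^(−0.08)·[0.8055·0.0000 + 0.1945·13.4000] = 2.4062
Node d (S = 18): V_d = e^(−0.08)·[0.8055·13.4000 + 0.1945·24.2000] = 14.3091
Node 0 (S = 30): V_0 = e^(−0.08)·[0.8055·2.4062 + 0.1945·14.3091] = 4.3585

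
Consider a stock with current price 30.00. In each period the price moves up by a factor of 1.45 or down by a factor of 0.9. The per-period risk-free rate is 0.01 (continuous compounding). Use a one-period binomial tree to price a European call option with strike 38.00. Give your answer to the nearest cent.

Risk-neutral probability p = (e^0.01 − 0.9)/(1.45 − 0.9) = 0.1101/0.5500 = 0.2001
Terminal stock prices: S_u = 43.5, S_d = 27
Terminal payoffs (S − K): max(5.5, 0) = 5.5, max(-11, 0) = 0
Node 0 (S = 30): V_0 = e^(−0.01)·[0.2001·5.5000 + 0.7999·0.0000] = 1.0896

1.09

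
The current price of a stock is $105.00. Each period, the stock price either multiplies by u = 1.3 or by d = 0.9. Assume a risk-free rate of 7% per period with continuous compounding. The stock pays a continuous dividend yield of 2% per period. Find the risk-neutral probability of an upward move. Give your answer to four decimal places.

Per-period risk-free factor R = e^0.07 = 1.0725; dividend-adjusted growth = e^(0.07−0.02) = 1.0513.
Risk-neutral probability p = (1.0513 − 0.9)/(1.3 − 0.9) = 0.1513/0.4000 = 0.3782

p = 0.3782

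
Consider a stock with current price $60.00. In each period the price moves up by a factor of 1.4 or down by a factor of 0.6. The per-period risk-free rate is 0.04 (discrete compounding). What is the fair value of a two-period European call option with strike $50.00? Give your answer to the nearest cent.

$19.09

Risk-neutral probability p = (1 + 0.04 − 0.6)/(1.4 − 0.6) = 0.4400/0.8000 = 0.5500
Terminal stock prices: S_uu = 117.6, S_ud = 50.4, S_dd = 21.6
Terminal payoffs (S − K): max(67.6, 0) = 67.6, max(0.4, 0) = 0.4, max(-28.4, 0) = 0
Node u (S = 84): V_u = 1/1.04·[0.5500·67.6000 + 0.4500·0.4000] = 35.9231
Node d (S = 36): V_d = 1/1.04·[0.5500·0.4000 + 0.4500·0.0000] = 0.2115
Node 0 (S = 60): V_0 = 1/1.04·[0.5500·35.9231 + 0.4500·0.2115] = 19.0893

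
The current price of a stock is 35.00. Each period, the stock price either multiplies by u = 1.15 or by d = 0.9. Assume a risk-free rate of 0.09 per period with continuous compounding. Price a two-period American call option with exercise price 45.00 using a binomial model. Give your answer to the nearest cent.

Risk-neutral probability p = (e^0.09 − 0.9)/(1.15 − 0.9) = 0.1942/0.2500 = 0.7767
Terminal stock prices: S_uu = 46.29, S_ud = 36.23, S_dd = 28.35
Terminal payoffs (S − K): max(1.287, 0) = 1.287, max(-8.775, 0) = 0, max(-16.65, 0) = 0
Node u (S = 40.25): continuation = e^(−0.09)·[0.7767·1.2875 + 0.2233·0.0000] = 0.9139; exercise value = 0.0000 ≤ continuation, so V_u = 0.9139
Node d (S = 31.5): continuation = e^(−0.09)·[0.7767·0.0000 + 0.2233·0.0000] = 0.0000; exercise value = 0.0000 ≤ continuation, so V_d = 0.0000
Node 0 (S = 35): continuation = e^(−0.09)·[0.7767·0.9139 + 0.2233·0.0000] = 0.6488; exercise value = 0.0000 ≤ continuation, so V_0 = 0.6488

0.65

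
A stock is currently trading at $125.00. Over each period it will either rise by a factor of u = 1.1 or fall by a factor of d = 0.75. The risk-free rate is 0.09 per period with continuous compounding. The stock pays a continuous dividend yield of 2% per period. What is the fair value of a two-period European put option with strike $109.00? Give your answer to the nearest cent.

Per-period risk-free factor R = e^0.09 = 1.0942; dividend-adjusted growth = e^(0.09−0.02) = 1.0725.
Risk-neutral probability p = (1.0725 − 0.75)/(1.1 − 0.75) = 0.3225/0.3500 = 0.9215
Terminal stock prices: S_uu = 151.3, S_ud = 103.1, S_dd = 70.31
Terminal payoffs (K − S): max(-42.25, 0) = 0, max(5.875, 0) = 5.875, max(38.69, 0) = 38.69
Node u (S = 137.5): V_u = e^(−0.09)·[0.9215·0.0000 + 0.0785·5.8750] = 0.4218
Node d (S = 93.75): V_d = e^(−0.09)·[0.9215·5.8750 + 0.0785·38.6875] = 7.7249
Node 0 (S = 125): V_0 = e^(−0.09)·[0.9215·0.4218 + 0.0785·7.7249] = 0.9097

$0.91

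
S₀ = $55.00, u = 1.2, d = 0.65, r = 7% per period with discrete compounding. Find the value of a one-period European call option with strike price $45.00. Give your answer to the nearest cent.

Risk-neutral probability p = (1 + 0.07 − 0.65)/(1.2 − 0.65) = 0.4200/0.5500 = 0.7636
Terminal stock prices: S_u = 66, S_d = 35.75
Terminal payoffs (S − K): max(21, 0) = 21, max(-9.25, 0) = 0
Node 0 (S = 55): V_0 = 1/1.07·[0.7636·21.0000 + 0.2364·0.0000] = 14.9873

$14.99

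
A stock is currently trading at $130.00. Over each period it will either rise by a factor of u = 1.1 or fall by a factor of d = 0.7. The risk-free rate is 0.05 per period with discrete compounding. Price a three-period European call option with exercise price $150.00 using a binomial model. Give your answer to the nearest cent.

$13.33

Risk-neutral probability p = (1 + 0.05 − 0.7)/(1.1 − 0.7) = 0.3500/0.4000 = 0.8750
Terminal stock prices: S_uuu = 173, S_uud = 110.1, S_udd = 70.07, S_ddd = 44.59
Terminal payoffs (S − K): max(23.03, 0) = 23.03, max(-39.89, 0) = 0, max(-79.93, 0) = 0, max(-105.4, 0) = 0
Node uu (S = 157.3): V_uu = 1/1.05·[0.8750·23.0300 + 0.1250·0.0000] = 19.1917
Node ud (S = 100.1): V_ud = 1/1.05·[0.8750·0.0000 + 0.1250·0.0000] = 0.0000
Node dd (S = 63.7): V_dd = 1/1.05·[0.8750·0.0000 + 0.1250·0.0000] = 0.0000
Node u (S = 143): V_u = 1/1.05·[0.8750·19.1917 + 0.1250·0.0000] = 15.9931
Node d (S = 91): V_d = 1/1.05·[0.8750·0.0000 + 0.1250·0.0000] = 0.0000
Node 0 (S = 130): V_0 = 1/1.05·[0.8750·15.9931 + 0.1250·0.0000] = 13.3275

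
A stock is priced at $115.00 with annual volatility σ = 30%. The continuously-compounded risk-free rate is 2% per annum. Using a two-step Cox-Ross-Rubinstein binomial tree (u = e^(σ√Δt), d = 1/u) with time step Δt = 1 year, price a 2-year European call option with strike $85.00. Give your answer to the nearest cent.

$39.49

CRR parameters: u = e^(σ√Δt) = e^(0.3·√1) = 1.3499, d = 1/u = 0.7408
Per-period rate: rΔt = 0.02·1 = 0.02, so R = e^0.02 = 1.0202
Risk-neutral probability p = (e^0.02 − 0.7408)/(1.3499 − 0.7408) = 0.2794/0.6090 = 0.4587
Terminal stock prices: S_uu = 209.5, S_ud = 115, S_dd = 63.11
Terminal payoffs (S − K): max(124.5, 0) = 124.5, max(30, 0) = 30, max(-21.89, 0) = 0
Node u (S = 155.2): V_u = e^(−0.02)·[0.4587·124.5437 + 0.5413·30.0000] = 71.9169
Node d (S = 85.19): V_d = e^(−0.02)·[0.4587·30.0000 + 0.5413·0.0000] = 13.4893
Node 0 (S = 115): V_0 = e^(−0.02)·[0.4587·71.9169 + 0.5413·13.4893] = 39.4938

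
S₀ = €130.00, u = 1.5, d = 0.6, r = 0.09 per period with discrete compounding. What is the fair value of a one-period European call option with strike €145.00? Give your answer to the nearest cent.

€24.97

Risk-neutral probability p = (1 + 0.09 − 0.6)/(1.5 − 0.6) = 0.4900/0.9000 = 0.5444
Terminal stock prices: S_u = 195, S_d = 78
Terminal payoffs (S − K): max(50, 0) = 50, max(-67, 0) = 0
Node 0 (S = 130): V_0 = 1/1.09·[0.5444·50.0000 + 0.4556·0.0000] = 24.9745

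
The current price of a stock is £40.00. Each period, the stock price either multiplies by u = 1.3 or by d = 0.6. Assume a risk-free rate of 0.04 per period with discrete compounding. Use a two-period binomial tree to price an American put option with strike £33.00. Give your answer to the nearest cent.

Risk-neutral probability p = (1 + 0.04 − 0.6)/(1.3 − 0.6) = 0.4400/0.7000 = 0.6286
Terminal stock prices: S_uu = 67.6, S_ud = 31.2, S_dd = 14.4
Terminal payoffs (K − S): max(-34.6, 0) = 0, max(1.8, 0) = 1.8, max(18.6, 0) = 18.6
Node u (S = 52): continuation = 1/1.04·[0.6286·0.0000 + 0.3714·1.8000] = 0.6429; exercise value = 0.0000 ≤ continuation, so V_u = 0.6429
Node d (S = 24): continuation = 1/1.04·[0.6286·1.8000 + 0.3714·18.6000] = 7.7308; exercise value = 9.0000 > continuation, so V_d = 9.0000 (exercise)
Node 0 (S = 40): continuation = 1/1.04·[0.6286·0.6429 + 0.3714·9.0000] = 3.6028; exercise value = 0.0000 ≤ continuation, so V_0 = 3.6028

£3.60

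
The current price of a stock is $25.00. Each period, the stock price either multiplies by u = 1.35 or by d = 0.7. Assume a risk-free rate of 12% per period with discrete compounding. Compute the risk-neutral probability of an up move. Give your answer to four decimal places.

p = 0.6462

Risk-neutral probability p = (1 + 0.12 − 0.7)/(1.35 − 0.7) = 0.4200/0.6500 = 0.6462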